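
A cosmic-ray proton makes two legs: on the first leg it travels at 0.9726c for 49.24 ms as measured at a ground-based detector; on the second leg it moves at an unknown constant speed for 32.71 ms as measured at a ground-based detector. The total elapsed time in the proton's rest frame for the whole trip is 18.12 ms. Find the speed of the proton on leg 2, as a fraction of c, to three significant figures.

Leg 1: γ = 1/√(1 − 0.9726²) = 1/√0.05405 = 4.301; τ_1 = 49.24/4.301 = 11.45 ms.
Leg 2: speed unknown; τ_2 = 32.71/γ_2.
Total proper time: 11.45 + τ_2 = 18.12, so τ_2 = 18.12 − 11.45 = 6.672 ms.
γ_2 = 32.71/6.672 = 4.902; β = √(1 − 1/γ²) = √0.9584.

β = 0.979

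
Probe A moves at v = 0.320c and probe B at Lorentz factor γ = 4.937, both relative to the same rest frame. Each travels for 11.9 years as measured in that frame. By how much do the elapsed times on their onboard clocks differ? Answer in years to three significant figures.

A: γ = 1/√(1 − 0.320²) = 1/√0.8976 = 1.056; τ_A = 11.9/1.056 = 11.27 years.
B: γ = 4.937; τ_B = 11.9/4.937 = 2.410 years.

|τ_A − τ_B| = 8.86 years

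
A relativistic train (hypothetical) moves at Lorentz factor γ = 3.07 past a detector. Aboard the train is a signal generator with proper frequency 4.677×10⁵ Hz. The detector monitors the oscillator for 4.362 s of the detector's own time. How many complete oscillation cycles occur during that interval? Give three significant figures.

N = 6.65×10⁵

γ = 3.07
During 4.362 s of lab time, the oscillator's proper time advances by τ = Δt/γ = 4.362/3.070 = 1.421 s = 1.421×10⁰ s.
N = f × τ = 4.677×10⁵ × 1.421×10⁰ = 6.645×10⁵.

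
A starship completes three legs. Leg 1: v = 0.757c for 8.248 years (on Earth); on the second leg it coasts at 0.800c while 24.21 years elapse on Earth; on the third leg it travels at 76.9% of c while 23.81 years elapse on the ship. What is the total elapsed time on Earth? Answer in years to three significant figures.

Δt = 69.7 years

Leg 1: 8.248 years is already measured on Earth.
Leg 2: 24.21 years is already measured on Earth.
Leg 3: β = 0.769; γ = 1/√(1 − 0.769²) = 1/√0.4086 = 1.564; Δt_3 = 1.564 × 23.81 = 37.25 years.
Total: 8.248 + 24.21 + 37.25 years.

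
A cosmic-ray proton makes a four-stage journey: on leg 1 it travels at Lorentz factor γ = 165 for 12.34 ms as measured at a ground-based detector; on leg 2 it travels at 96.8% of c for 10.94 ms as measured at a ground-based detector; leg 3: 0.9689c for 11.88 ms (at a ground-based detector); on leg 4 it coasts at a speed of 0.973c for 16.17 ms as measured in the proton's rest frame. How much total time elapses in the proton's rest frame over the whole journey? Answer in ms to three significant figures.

Leg 1: γ = 165; τ_1 = 12.34/165.0 = 0.07479 ms.
Leg 2: β = 0.968; γ = 1/√(1 − 0.968²) = 1/√0.06298 = 3.985; τ_2 = 10.94/3.985 = 2.745 ms.
Leg 3: γ = 1/√(1 − 0.9689²) = 1/√0.06123 = 4.041; τ_3 = 11.88/4.041 = 2.940 ms.
Leg 4: 16.17 ms is already measured in the proton's rest frame.
Total: 0.07479 + 2.745 + 2.940 + 16.17 ms.

τ = 21.9 ms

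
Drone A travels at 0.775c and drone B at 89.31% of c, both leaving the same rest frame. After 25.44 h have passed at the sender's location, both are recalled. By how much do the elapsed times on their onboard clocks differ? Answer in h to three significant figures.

|τ_A − τ_B| = 4.63 h

A: γ = 1/√(1 − 0.775²) = 1/√0.3994 = 1.582; τ_A = 25.44/1.582 = 16.08 h.
B: β = 0.8931; γ = 1/√(1 − 0.8931²) = 1/√0.2024 = 2.223; τ_B = 25.44/2.223 = 11.44 h.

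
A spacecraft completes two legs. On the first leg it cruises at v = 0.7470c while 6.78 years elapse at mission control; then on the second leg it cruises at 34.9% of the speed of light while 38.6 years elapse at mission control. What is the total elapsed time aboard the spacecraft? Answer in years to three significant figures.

Leg 1: γ = 1/√(1 − 0.7470²) = 1/√0.4420 = 1.504; τ_1 = 6.78/1.504 = 4.508 years.
Leg 2: β = 0.349; γ = 1/√(1 − 0.349²) = 1/√0.8782 = 1.067; τ_2 = 38.6/1.067 = 36.17 years.
Total: 4.508 + 36.17 years.

τ = 40.7 years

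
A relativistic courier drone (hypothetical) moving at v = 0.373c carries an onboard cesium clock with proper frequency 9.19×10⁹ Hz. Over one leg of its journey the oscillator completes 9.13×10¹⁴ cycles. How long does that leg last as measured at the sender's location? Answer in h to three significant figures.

γ = 1/√(1 − 0.373²) = 1/√0.8609 = 1.078
Proper time for N cycles: τ = N/f = 9.13×10¹⁴/(9.19×10⁹) = 9.935×10⁴ s = 27.60 h.
Lab-frame duration Δt = γτ = 1.078 × 27.60 = 29.74 h.

Δt = 29.7 h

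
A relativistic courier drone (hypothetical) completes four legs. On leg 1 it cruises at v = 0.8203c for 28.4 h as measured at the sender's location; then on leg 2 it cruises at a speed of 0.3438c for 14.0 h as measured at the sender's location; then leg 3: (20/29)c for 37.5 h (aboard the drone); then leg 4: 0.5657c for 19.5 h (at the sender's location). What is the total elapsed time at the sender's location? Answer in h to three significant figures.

Leg 1: 28.4 h is already measured at the sender's location.
Leg 2: 14.0 h is already measured at the sender's location.
Leg 3: γ = 1/√(1 − (20/29)²) = 29/21 ≈ 1.381; Δt_3 = 1.381 × 37.5 = 51.79 h.
Leg 4: 19.5 h is already measured at the sender's location.
Total: 28.40 + 14.00 + 51.79 + 19.50 h.

Δt = 114 h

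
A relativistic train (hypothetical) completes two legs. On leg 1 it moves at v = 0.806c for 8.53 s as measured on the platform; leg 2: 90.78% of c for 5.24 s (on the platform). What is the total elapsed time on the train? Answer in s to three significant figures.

Leg 1: γ = 1/√(1 − 0.806²) = 1/√0.3504 = 1.689; τ_1 = 8.53/1.689 = 5.049 s.
Leg 2: β = 0.9078; γ = 1/√(1 − 0.9078²) = 1/√0.1759 = 2.384; τ_2 = 5.24/2.384 = 2.198 s.
Total: 5.049 + 2.198 s.

τ = 7.25 s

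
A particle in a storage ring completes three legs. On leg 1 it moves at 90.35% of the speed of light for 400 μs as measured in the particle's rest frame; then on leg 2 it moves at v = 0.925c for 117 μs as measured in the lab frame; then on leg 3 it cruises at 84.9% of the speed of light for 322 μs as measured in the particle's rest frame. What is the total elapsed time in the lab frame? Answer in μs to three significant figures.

Δt = 1660 μs

Leg 1: β = 0.9035; γ = 1/√(1 − 0.9035²) = 1/√0.1837 = 2.333; Δt_1 = 2.333 × 400 = 933.3 μs.
Leg 2: 117 μs is already measured in the lab frame.
Leg 3: β = 0.849; γ = 1/√(1 − 0.849²) = 1/√0.2792 = 1.893; Δt_3 = 1.893 × 322 = 609.4 μs.
Total: 933.3 + 117.0 + 609.4 μs.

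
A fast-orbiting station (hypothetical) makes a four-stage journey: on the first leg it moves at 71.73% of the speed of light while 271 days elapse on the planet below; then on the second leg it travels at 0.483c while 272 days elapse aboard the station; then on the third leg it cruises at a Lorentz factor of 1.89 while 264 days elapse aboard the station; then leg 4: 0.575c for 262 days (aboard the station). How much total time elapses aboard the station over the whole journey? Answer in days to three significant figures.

Leg 1: β = 0.7173; γ = 1/√(1 − 0.7173²) = 1/√0.4855 = 1.435; τ_1 = 271/1.435 = 188.8 days.
Leg 2: 272 days is already measured aboard the station.
Leg 3: 264 days is already measured aboard the station.
Leg 4: 262 days is already measured aboard the station.
Total: 188.8 + 272.0 + 264.0 + 262.0 days.

τ = 987 days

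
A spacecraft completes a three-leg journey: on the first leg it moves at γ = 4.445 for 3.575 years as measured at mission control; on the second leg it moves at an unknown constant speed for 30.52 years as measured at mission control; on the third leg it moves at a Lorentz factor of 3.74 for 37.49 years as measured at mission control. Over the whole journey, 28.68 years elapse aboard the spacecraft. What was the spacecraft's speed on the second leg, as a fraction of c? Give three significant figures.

β = 0.811

Leg 1: γ = 4.445; τ_1 = 3.575/4.445 = 0.8043 years.
Leg 2: speed unknown; τ_2 = 30.52/γ_2.
Leg 3: γ = 3.74; τ_3 = 37.49/3.740 = 10.02 years.
Total proper time: 0.8043 + τ_2 + 10.02 = 28.68, so τ_2 = 28.68 − 10.83 = 17.85 years.
γ_2 = 30.52/17.85 = 1.710; β = √(1 − 1/γ²) = √0.6579.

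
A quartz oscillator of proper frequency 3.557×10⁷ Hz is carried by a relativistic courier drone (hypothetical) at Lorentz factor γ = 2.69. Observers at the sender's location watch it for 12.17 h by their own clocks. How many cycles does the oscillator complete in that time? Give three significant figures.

γ = 2.69
During 12.17 h of lab time, the oscillator's proper time advances by τ = Δt/γ = 12.17/2.690 = 4.524 h = 1.629×10⁴ s.
N = f × τ = 3.557×10⁷ × 1.629×10⁴ = 5.793×10¹¹.

N = 5.79×10¹¹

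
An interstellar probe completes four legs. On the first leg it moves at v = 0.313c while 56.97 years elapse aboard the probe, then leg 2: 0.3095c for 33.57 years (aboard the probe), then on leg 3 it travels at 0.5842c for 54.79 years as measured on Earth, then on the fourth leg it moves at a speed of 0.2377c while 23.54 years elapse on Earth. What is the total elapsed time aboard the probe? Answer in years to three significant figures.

τ = 158 years

Leg 1: 56.97 years is already measured aboard the probe.
Leg 2: 33.57 years is already measured aboard the probe.
Leg 3: γ = 1/√(1 − 0.5842²) = 1/√0.6587 = 1.232; τ_3 = 54.79/1.232 = 44.47 years.
Leg 4: γ = 1/√(1 − 0.2377²) = 1/√0.9435 = 1.030; τ_4 = 23.54/1.030 = 22.87 years.
Total: 56.97 + 33.57 + 44.47 + 22.87 years.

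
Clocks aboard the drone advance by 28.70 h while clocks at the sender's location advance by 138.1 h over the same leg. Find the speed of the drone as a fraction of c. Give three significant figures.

The proper time is measured aboard the drone (both events occur at the drone's location); Δt is measured at the sender's location. γ = Δt/τ = 138.1/28.70 = 4.812.
β = √(1 − 1/γ²) = √(1 − 0.04319) = √0.9568

v = 0.978c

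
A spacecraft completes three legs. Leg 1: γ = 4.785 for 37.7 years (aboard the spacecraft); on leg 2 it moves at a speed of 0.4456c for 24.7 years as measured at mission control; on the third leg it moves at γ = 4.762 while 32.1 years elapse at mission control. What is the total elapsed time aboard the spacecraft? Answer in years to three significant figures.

Leg 1: 37.7 years is already measured aboard the spacecraft.
Leg 2: γ = 1/√(1 − 0.4456²) = 1/√0.8014 = 1.117; τ_2 = 24.7/1.117 = 22.11 years.
Leg 3: γ = 4.762; τ_3 = 32.1/4.762 = 6.741 years.
Total: 37.70 + 22.11 + 6.741 years.

τ = 66.6 years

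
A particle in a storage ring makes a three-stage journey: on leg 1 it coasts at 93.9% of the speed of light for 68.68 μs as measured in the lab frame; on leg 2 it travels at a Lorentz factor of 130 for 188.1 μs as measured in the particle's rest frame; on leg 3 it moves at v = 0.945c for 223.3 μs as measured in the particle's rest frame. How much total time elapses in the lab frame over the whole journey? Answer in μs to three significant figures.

Δt = 2.52×10⁴ μs

Leg 1: 68.68 μs is already measured in the lab frame.
Leg 2: γ = 130; Δt_2 = 130.0 × 188.1 = 2.445×10⁴ μs.
Leg 3: γ = 1/√(1 − 0.945²) = 1/√0.1070 = 3.057; Δt_3 = 3.057 × 223.3 = 682.7 μs.
Total: 68.68 + 2.445×10⁴ + 682.7 μs.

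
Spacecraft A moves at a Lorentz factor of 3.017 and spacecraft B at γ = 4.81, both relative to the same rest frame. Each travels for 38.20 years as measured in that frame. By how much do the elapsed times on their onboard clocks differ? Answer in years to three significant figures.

|τ_A − τ_B| = 4.72 years

A: γ = 3.017; τ_A = 38.20/3.017 = 12.66 years.
B: γ = 4.81; τ_B = 38.20/4.810 = 7.942 years.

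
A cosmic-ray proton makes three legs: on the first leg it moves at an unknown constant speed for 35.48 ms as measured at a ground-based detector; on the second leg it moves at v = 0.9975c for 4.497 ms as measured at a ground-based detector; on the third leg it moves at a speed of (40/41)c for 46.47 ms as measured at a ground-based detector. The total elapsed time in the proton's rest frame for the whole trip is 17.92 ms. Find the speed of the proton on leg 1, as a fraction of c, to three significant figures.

β = 0.978

Leg 1: speed unknown; τ_1 = 35.48/γ_1.
Leg 2: γ = 1/√(1 − 0.9975²) = 1/√0.004994 = 14.15; τ_2 = 4.497/14.15 = 0.3178 ms.
Leg 3: γ = 1/√(1 − (40/41)²) = 41/9 ≈ 4.556; τ_3 = 46.47/4.556 = 10.20 ms.
Total proper time: τ_1 + 0.3178 + 10.20 = 17.92, so τ_1 = 17.92 − 10.52 = 7.401 ms.
γ_1 = 35.48/7.401 = 4.794; β = √(1 − 1/γ²) = √0.9565.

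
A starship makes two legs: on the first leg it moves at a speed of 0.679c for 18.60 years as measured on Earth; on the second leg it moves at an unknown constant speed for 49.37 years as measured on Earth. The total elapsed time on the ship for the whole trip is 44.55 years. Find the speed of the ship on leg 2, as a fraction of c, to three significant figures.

β = 0.780

Leg 1: γ = 1/√(1 − 0.679²) = 1/√0.5390 = 1.362; τ_1 = 18.60/1.362 = 13.65 years.
Leg 2: speed unknown; τ_2 = 49.37/γ_2.
Total proper time: 13.65 + τ_2 = 44.55, so τ_2 = 44.55 − 13.65 = 30.90 years.
γ_2 = 49.37/30.90 = 1.598; β = √(1 − 1/γ²) = √0.6084.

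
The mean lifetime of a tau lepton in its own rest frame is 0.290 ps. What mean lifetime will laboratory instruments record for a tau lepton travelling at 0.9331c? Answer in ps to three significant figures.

γ = 1/√(1 − 0.9331²) = 1/√0.1293 = 2.781
The rest-frame lifetime is the proper time; the lab measures the dilated interval Δt = γτ₀ = 2.781 × 0.290 ps.

Δt = 0.806 ps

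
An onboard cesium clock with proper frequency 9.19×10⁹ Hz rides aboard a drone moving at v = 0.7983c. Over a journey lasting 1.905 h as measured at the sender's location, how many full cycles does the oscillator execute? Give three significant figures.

γ = 1/√(1 − 0.7983²) = 1/√0.3627 = 1.660
The oscillator's own cycle count is N = f × τ where τ is the proper time aboard the drone. τ = Δt/γ = 1.905/1.660 = 1.147 h = 4.130×10³ s.
N = 9.19×10⁹ × 4.130×10³ = 3.796×10¹³.

N = 3.80×10¹³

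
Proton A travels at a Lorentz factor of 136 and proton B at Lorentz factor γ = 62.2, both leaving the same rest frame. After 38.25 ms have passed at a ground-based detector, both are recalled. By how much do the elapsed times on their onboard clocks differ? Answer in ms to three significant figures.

A: γ = 136; τ_A = 38.25/136.0 = 0.2813 ms.
B: γ = 62.2; τ_B = 38.25/62.20 = 0.6150 ms.

|τ_A − τ_B| = 0.334 ms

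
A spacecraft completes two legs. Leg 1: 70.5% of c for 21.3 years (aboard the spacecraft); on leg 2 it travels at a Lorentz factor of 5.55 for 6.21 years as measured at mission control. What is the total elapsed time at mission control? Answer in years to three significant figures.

Leg 1: β = 0.705; γ = 1/√(1 − 0.705²) = 1/√0.5030 = 1.410; Δt_1 = 1.410 × 21.3 = 30.03 years.
Leg 2: 6.21 years is already measured at mission control.
Total: 30.03 + 6.210 years.

Δt = 36.2 years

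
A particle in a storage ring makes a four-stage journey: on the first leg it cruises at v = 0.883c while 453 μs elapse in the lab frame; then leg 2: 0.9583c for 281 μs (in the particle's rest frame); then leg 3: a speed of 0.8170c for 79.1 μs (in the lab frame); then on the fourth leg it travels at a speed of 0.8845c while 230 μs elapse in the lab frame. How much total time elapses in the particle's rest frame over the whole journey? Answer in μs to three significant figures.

Leg 1: γ = 1/√(1 − 0.883²) = 1/√0.2203 = 2.131; τ_1 = 453/2.131 = 212.6 μs.
Leg 2: 281 μs is already measured in the particle's rest frame.
Leg 3: γ = 1/√(1 − 0.8170²) = 1/√0.3325 = 1.734; τ_3 = 79.1/1.734 = 45.61 μs.
Leg 4: γ = 1/√(1 − 0.8845²) = 1/√0.2177 = 2.143; τ_4 = 230/2.143 = 107.3 μs.
Total: 212.6 + 281.0 + 45.61 + 107.3 μs.

τ = 647 μs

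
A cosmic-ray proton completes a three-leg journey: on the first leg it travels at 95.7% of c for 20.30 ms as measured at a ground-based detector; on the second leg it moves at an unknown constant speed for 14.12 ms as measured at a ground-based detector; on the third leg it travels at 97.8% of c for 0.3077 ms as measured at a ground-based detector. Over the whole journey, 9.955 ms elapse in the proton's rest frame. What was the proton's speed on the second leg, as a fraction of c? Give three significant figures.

β = 0.959

Leg 1: β = 0.957; γ = 1/√(1 − 0.957²) = 1/√0.08415 = 3.447; τ_1 = 20.30/3.447 = 5.889 ms.
Leg 2: speed unknown; τ_2 = 14.12/γ_2.
Leg 3: β = 0.978; γ = 1/√(1 − 0.978²) = 1/√0.04352 = 4.794; τ_3 = 0.3077/4.794 = 0.06419 ms.
Total proper time: 5.889 + τ_2 + 0.06419 = 9.955, so τ_2 = 9.955 − 5.953 = 4.002 ms.
γ_2 = 14.12/4.002 = 3.528; β = √(1 − 1/γ²) = √0.9197.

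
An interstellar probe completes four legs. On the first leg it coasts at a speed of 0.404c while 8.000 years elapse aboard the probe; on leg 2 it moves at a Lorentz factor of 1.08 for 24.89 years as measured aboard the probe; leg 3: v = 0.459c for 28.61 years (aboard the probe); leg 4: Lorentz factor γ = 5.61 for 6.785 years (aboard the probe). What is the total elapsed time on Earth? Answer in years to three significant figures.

Δt = 106 years

Leg 1: γ = 1/√(1 − 0.404²) = 1/√0.8368 = 1.093; Δt_1 = 1.093 × 8.000 = 8.745 years.
Leg 2: γ = 1.08; Δt_2 = 1.080 × 24.89 = 26.88 years.
Leg 3: γ = 1/√(1 − 0.459²) = 1/√0.7893 = 1.126; Δt_3 = 1.126 × 28.61 = 32.20 years.
Leg 4: γ = 5.61; Δt_4 = 5.610 × 6.785 = 38.06 years.
Total: 8.745 + 26.88 + 32.20 + 38.06 years.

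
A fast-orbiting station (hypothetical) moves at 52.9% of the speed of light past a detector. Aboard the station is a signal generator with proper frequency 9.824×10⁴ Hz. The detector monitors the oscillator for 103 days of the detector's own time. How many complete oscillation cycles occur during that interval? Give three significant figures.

N = 7.42×10¹¹

β = 0.529; γ = 1/√(1 − 0.529²) = 1/√0.7202 = 1.178
During 103 days of lab time, the oscillator's proper time advances by τ = Δt/γ = 103/1.178 = 87.41 days = 7.552×10⁶ s.
N = f × τ = 9.824×10⁴ × 7.552×10⁶ = 7.419×10¹¹.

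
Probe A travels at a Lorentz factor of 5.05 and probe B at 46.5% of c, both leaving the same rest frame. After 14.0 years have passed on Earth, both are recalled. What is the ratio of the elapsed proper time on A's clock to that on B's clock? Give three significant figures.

A: γ = 5.05. B: β = 0.465; γ = 1/√(1 − 0.465²) = 1/√0.7838 = 1.130.
τ_A/τ_B = γ_B/γ_A = 1.130/5.050 = 0.2237, so τ_A/τ_B = 0.2237.

τ_A/τ_B = 0.224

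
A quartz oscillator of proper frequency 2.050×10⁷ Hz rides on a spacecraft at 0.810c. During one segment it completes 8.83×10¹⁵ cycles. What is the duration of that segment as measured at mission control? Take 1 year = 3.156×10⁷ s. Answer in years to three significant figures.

γ = 1/√(1 − 0.810²) = 1/√0.3439 = 1.705
Proper time for N cycles: τ = N/f = 8.83×10¹⁵/(2.050×10⁷) = 4.307×10⁸ s = 13.65 years.
Lab-frame duration Δt = γτ = 1.705 × 13.65 = 23.27 years.

Δt = 23.3 years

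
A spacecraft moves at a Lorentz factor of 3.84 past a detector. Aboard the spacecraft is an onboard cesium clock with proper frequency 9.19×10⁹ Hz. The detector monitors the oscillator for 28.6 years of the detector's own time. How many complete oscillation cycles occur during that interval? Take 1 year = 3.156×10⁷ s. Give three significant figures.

γ = 3.84
During 28.6 years of lab time, the oscillator's proper time advances by τ = Δt/γ = 28.6/3.840 = 7.448 years = 2.351×10⁸ s.
N = f × τ = 9.19×10⁹ × 2.351×10⁸ = 2.160×10¹⁸.

N = 2.16×10¹⁸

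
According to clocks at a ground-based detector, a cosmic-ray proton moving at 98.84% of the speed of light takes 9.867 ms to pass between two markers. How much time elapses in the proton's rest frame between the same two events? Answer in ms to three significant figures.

β = 0.9884; γ = 1/√(1 − 0.9884²) = 1/√0.02307 = 6.584
The interval measured at a ground-based detector is the dilated one; the clock in the proton's rest frame measures the proper time τ = Δt/γ = 9.867/6.584 ms.

τ = 1.50 ms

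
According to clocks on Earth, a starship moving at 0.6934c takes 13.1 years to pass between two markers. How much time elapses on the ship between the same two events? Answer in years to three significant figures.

τ = 9.44 years

γ = 1/√(1 − 0.6934²) = 1/√0.5192 = 1.388
The interval measured on Earth is the dilated one; the clock on the ship measures the proper time τ = Δt/γ = 13.1/1.388 years.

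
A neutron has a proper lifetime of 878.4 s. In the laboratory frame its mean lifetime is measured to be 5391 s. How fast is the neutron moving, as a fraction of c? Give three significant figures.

v = 0.987c

γ = Δt/τ₀ = 5391/878.4 = 6.137
β = √(1 − 1/γ²) = √(1 − 0.02655) = √0.9735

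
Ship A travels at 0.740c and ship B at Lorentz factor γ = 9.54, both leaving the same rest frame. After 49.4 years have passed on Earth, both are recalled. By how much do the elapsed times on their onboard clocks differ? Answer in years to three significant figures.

A: γ = 1/√(1 − 0.740²) = 1/√0.4524 = 1.487; τ_A = 49.4/1.487 = 33.23 years.
B: γ = 9.54; τ_B = 49.4/9.540 = 5.178 years.

|τ_A − τ_B| = 28.0 years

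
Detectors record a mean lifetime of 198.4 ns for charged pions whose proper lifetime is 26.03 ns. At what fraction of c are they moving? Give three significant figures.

v = 0.991c

γ = Δt/τ₀ = 198.4/26.03 = 7.622
β = √(1 − 1/γ²) = √(1 − 0.01721) = √0.9828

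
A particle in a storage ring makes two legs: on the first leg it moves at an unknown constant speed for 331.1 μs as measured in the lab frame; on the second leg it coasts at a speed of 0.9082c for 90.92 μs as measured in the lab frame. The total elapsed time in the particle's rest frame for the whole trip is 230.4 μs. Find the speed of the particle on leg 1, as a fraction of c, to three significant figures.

Leg 1: speed unknown; τ_1 = 331.1/γ_1.
Leg 2: γ = 1/√(1 − 0.9082²) = 1/√0.1752 = 2.389; τ_2 = 90.92/2.389 = 38.05 μs.
Total proper time: τ_1 + 38.05 = 230.4, so τ_1 = 230.4 − 38.05 = 192.3 μs.
γ_1 = 331.1/192.3 = 1.721; β = √(1 − 1/γ²) = √0.6625.

β = 0.814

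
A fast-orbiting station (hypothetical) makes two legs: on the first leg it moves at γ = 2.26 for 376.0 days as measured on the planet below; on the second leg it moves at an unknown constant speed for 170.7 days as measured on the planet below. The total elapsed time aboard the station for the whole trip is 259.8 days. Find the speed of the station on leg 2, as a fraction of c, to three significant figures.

β = 0.837

Leg 1: γ = 2.26; τ_1 = 376.0/2.260 = 166.4 days.
Leg 2: speed unknown; τ_2 = 170.7/γ_2.
Total proper time: 166.4 + τ_2 = 259.8, so τ_2 = 259.8 − 166.4 = 93.43 days.
γ_2 = 170.7/93.43 = 1.827; β = √(1 − 1/γ²) = √0.7004.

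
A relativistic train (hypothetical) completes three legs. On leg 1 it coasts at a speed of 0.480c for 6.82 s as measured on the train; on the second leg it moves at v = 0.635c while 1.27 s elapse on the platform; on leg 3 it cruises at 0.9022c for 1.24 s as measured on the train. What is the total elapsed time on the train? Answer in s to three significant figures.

τ = 9.04 s

Leg 1: 6.82 s is already measured on the train.
Leg 2: γ = 1/√(1 − 0.635²) = 1/√0.5968 = 1.294; τ_2 = 1.27/1.294 = 0.9811 s.
Leg 3: 1.24 s is already measured on the train.
Total: 6.820 + 0.9811 + 1.240 s.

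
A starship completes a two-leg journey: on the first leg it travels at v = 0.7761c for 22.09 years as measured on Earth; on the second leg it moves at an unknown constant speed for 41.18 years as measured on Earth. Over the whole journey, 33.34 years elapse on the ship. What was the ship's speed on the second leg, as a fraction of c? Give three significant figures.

Leg 1: γ = 1/√(1 − 0.7761²) = 1/√0.3977 = 1.586; τ_1 = 22.09/1.586 = 13.93 years.
Leg 2: speed unknown; τ_2 = 41.18/γ_2.
Total proper time: 13.93 + τ_2 = 33.34, so τ_2 = 33.34 − 13.93 = 19.41 years.
γ_2 = 41.18/19.41 = 2.122; β = √(1 − 1/γ²) = √0.7778.

β = 0.882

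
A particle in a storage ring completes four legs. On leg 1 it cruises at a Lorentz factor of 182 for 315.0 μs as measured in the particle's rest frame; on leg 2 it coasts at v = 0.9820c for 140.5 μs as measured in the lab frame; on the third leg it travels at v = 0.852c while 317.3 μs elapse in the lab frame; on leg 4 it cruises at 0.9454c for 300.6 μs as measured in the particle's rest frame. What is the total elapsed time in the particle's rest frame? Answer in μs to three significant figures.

τ = 808 μs

Leg 1: 315.0 μs is already measured in the particle's rest frame.
Leg 2: γ = 1/√(1 − 0.9820²) = 1/√0.03568 = 5.294; τ_2 = 140.5/5.294 = 26.54 μs.
Leg 3: γ = 1/√(1 − 0.852²) = 1/√0.2741 = 1.910; τ_3 = 317.3/1.910 = 166.1 μs.
Leg 4: 300.6 μs is already measured in the particle's rest frame.
Total: 315.0 + 26.54 + 166.1 + 300.6 μs.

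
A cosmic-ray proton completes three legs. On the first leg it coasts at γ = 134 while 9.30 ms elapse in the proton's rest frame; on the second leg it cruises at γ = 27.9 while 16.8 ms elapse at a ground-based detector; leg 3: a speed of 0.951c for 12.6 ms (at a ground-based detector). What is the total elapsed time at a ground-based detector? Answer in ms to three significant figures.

Δt = 1280 ms

Leg 1: γ = 134; Δt_1 = 134.0 × 9.30 = 1246 ms.
Leg 2: 16.8 ms is already measured at a ground-based detector.
Leg 3: 12.6 ms is already measured at a ground-based detector.
Total: 1246 + 16.80 + 12.60 ms.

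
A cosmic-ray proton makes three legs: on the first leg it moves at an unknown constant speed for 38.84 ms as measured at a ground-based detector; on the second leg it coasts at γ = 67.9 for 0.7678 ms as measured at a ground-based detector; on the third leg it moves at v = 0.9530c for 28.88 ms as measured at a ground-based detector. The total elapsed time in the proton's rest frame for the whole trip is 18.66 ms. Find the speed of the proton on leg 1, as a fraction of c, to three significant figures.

β = 0.967

Leg 1: speed unknown; τ_1 = 38.84/γ_1.
Leg 2: γ = 67.9; τ_2 = 0.7678/67.90 = 0.01131 ms.
Leg 3: γ = 1/√(1 − 0.9530²) = 1/√0.09179 = 3.301; τ_3 = 28.88/3.301 = 8.750 ms.
Total proper time: τ_1 + 0.01131 + 8.750 = 18.66, so τ_1 = 18.66 − 8.761 = 9.899 ms.
γ_1 = 38.84/9.899 = 3.924; β = √(1 − 1/γ²) = √0.9350.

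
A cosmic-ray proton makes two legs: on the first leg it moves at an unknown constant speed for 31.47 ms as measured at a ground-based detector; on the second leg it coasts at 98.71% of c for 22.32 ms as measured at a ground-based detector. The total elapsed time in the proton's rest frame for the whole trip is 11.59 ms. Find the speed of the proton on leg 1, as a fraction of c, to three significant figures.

Leg 1: speed unknown; τ_1 = 31.47/γ_1.
Leg 2: β = 0.9871; γ = 1/√(1 − 0.9871²) = 1/√0.02563 = 6.246; τ_2 = 22.32/6.246 = 3.574 ms.
Total proper time: τ_1 + 3.574 = 11.59, so τ_1 = 11.59 − 3.574 = 8.016 ms.
γ_1 = 31.47/8.016 = 3.926; β = √(1 − 1/γ²) = √0.9351.

β = 0.967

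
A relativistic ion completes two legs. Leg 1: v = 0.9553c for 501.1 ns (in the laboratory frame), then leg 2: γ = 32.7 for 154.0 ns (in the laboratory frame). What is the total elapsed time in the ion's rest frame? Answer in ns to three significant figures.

τ = 153 ns

Leg 1: γ = 1/√(1 − 0.9553²) = 1/√0.08740 = 3.383; τ_1 = 501.1/3.383 = 148.1 ns.
Leg 2: γ = 32.7; τ_2 = 154.0/32.70 = 4.709 ns.
Total: 148.1 + 4.709 ns.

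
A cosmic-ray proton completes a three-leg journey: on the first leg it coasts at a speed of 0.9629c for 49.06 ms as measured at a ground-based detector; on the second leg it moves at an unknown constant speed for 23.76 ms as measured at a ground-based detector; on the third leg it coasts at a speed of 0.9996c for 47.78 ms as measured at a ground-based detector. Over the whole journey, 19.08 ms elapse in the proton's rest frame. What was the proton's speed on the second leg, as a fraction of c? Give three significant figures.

Leg 1: γ = 1/√(1 − 0.9629²) = 1/√0.07282 = 3.706; τ_1 = 49.06/3.706 = 13.24 ms.
Leg 2: speed unknown; τ_2 = 23.76/γ_2.
Leg 3: γ = 1/√(1 − 0.9996²) = 1/√7.998×10⁻⁴ = 35.36; τ_3 = 47.78/35.36 = 1.351 ms.
Total proper time: 13.24 + τ_2 + 1.351 = 19.08, so τ_2 = 19.08 − 14.59 = 4.489 ms.
γ_2 = 23.76/4.489 = 5.292; β = √(1 − 1/γ²) = √0.9643.

β = 0.982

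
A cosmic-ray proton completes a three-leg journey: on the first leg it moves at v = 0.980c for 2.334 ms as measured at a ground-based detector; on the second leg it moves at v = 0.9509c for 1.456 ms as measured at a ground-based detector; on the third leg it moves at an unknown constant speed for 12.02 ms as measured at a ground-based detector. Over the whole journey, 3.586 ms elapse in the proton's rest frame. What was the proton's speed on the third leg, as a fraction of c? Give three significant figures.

Leg 1: γ = 1/√(1 − 0.980²) = 1/√0.03960 = 5.025; τ_1 = 2.334/5.025 = 0.4645 ms.
Leg 2: γ = 1/√(1 − 0.9509²) = 1/√0.09579 = 3.231; τ_2 = 1.456/3.231 = 0.4506 ms.
Leg 3: speed unknown; τ_3 = 12.02/γ_3.
Total proper time: 0.4645 + 0.4506 + τ_3 = 3.586, so τ_3 = 3.586 − 0.9151 = 2.671 ms.
γ_3 = 12.02/2.671 = 4.500; β = √(1 − 1/γ²) = √0.9506.

β = 0.975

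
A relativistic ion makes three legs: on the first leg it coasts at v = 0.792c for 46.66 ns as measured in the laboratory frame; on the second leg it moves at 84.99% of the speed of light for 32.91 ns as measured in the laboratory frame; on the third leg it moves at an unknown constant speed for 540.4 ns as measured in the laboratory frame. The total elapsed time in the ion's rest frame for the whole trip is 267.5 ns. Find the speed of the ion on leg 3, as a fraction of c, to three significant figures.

Leg 1: γ = 1/√(1 − 0.792²) = 1/√0.3727 = 1.638; τ_1 = 46.66/1.638 = 28.49 ns.
Leg 2: β = 0.8499; γ = 1/√(1 − 0.8499²) = 1/√0.2777 = 1.898; τ_2 = 32.91/1.898 = 17.34 ns.
Leg 3: speed unknown; τ_3 = 540.4/γ_3.
Total proper time: 28.49 + 17.34 + τ_3 = 267.5, so τ_3 = 267.5 − 45.83 = 221.7 ns.
γ_3 = 540.4/221.7 = 2.438; β = √(1 − 1/γ²) = √0.8317.

β = 0.912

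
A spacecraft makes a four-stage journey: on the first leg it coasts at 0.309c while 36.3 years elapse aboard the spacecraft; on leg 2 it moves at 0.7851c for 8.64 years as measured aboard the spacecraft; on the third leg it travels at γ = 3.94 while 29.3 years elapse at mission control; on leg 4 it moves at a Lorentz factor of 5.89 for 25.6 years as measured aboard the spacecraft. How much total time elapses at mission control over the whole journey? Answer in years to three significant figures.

Δt = 232 years

Leg 1: γ = 1/√(1 − 0.309²) = 1/√0.9045 = 1.051; Δt_1 = 1.051 × 36.3 = 38.17 years.
Leg 2: γ = 1/√(1 − 0.7851²) = 1/√0.3836 = 1.615; Δt_2 = 1.615 × 8.64 = 13.95 years.
Leg 3: 29.3 years is already measured at mission control.
Leg 4: γ = 5.89; Δt_4 = 5.890 × 25.6 = 150.8 years.
Total: 38.17 + 13.95 + 29.30 + 150.8 years.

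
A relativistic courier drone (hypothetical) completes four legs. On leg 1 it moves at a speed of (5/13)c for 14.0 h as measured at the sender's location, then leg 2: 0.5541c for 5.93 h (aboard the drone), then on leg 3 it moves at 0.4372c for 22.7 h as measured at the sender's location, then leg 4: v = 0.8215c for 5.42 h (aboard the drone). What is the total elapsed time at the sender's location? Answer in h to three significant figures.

Δt = 53.3 h

Leg 1: 14.0 h is already measured at the sender's location.
Leg 2: γ = 1/√(1 − 0.5541²) = 1/√0.6930 = 1.201; Δt_2 = 1.201 × 5.93 = 7.124 h.
Leg 3: 22.7 h is already measured at the sender's location.
Leg 4: γ = 1/√(1 − 0.8215²) = 1/√0.3251 = 1.754; Δt_4 = 1.754 × 5.42 = 9.505 h.
Total: 14.00 + 7.124 + 22.70 + 9.505 h.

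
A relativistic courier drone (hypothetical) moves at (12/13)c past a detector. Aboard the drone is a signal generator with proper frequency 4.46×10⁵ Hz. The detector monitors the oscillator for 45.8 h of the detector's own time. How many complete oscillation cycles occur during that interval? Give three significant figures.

N = 2.83×10¹⁰

γ = 1/√(1 − (12/13)²) = 13/5 = 2.600
During 45.8 h of lab time, the oscillator's proper time advances by τ = Δt/γ = 45.8/2.600 = 17.62 h = 6.342×10⁴ s.
N = f × τ = 4.46×10⁵ × 6.342×10⁴ = 2.828×10¹⁰.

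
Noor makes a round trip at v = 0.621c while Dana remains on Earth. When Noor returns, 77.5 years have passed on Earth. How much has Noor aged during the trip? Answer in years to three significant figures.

τ = 60.7 years

γ = 1/√(1 − 0.621²) = 1/√0.6144 = 1.276
Noor's clock measures proper time along the trip: τ = Δt/γ = 77.5/1.276 years.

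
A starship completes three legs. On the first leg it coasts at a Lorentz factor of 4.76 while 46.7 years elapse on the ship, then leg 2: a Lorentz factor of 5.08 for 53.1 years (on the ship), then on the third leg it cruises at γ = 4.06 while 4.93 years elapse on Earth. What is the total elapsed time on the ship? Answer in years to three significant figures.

τ = 101 years

Leg 1: 46.7 years is already measured on the ship.
Leg 2: 53.1 years is already measured on the ship.
Leg 3: γ = 4.06; τ_3 = 4.93/4.060 = 1.214 years.
Total: 46.70 + 53.10 + 1.214 years.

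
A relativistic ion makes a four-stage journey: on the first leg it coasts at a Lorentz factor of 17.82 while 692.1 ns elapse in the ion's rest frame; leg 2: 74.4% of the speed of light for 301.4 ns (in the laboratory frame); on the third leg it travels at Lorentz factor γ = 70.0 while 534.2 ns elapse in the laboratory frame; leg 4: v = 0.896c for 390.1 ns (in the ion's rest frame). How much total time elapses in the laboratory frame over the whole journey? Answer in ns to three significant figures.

Leg 1: γ = 17.82; Δt_1 = 17.82 × 692.1 = 1.233×10⁴ ns.
Leg 2: 301.4 ns is already measured in the laboratory frame.
Leg 3: 534.2 ns is already measured in the laboratory frame.
Leg 4: γ = 1/√(1 − 0.896²) = 1/√0.1972 = 2.252; Δt_4 = 2.252 × 390.1 = 878.5 ns.
Total: 1.233×10⁴ + 301.4 + 534.2 + 878.5 ns.

Δt = 1.40×10⁴ ns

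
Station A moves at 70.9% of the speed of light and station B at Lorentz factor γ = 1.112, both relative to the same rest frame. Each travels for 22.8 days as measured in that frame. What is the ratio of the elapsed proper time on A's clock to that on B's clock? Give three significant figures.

τ_A/τ_B = 0.784

A: β = 0.709; γ = 1/√(1 − 0.709²) = 1/√0.4973 = 1.418. B: γ = 1.112.
τ_A/τ_B = γ_B/γ_A = 1.112/1.418 = 0.7842, so τ_A/τ_B = 0.7842.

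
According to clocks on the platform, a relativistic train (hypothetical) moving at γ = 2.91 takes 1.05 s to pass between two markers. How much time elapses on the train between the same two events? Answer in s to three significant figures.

τ = 0.361 s

γ = 2.91
The interval measured on the platform is the dilated one; the clock on the train measures the proper time τ = Δt/γ = 1.05/2.910 s.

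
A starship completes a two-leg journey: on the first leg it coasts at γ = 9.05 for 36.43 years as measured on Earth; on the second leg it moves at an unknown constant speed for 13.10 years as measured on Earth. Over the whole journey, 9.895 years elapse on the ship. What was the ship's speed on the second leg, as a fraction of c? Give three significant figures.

β = 0.894

Leg 1: γ = 9.05; τ_1 = 36.43/9.050 = 4.025 years.
Leg 2: speed unknown; τ_2 = 13.10/γ_2.
Total proper time: 4.025 + τ_2 = 9.895, so τ_2 = 9.895 − 4.025 = 5.870 years.
γ_2 = 13.10/5.870 = 2.232; β = √(1 − 1/γ²) = √0.7992.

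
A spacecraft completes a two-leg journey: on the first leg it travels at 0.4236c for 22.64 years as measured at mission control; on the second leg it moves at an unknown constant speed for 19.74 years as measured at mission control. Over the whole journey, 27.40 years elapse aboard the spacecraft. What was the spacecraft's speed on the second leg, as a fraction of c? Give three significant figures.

β = 0.937

Leg 1: γ = 1/√(1 − 0.4236²) = 1/√0.8206 = 1.104; τ_1 = 22.64/1.104 = 20.51 years.
Leg 2: speed unknown; τ_2 = 19.74/γ_2.
Total proper time: 20.51 + τ_2 = 27.40, so τ_2 = 27.40 − 20.51 = 6.892 years.
γ_2 = 19.74/6.892 = 2.864; β = √(1 − 1/γ²) = √0.8781.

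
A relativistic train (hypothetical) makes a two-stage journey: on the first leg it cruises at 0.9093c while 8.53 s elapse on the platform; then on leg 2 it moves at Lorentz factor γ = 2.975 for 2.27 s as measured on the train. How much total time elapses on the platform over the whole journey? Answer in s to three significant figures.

Δt = 15.3 s

Leg 1: 8.53 s is already measured on the platform.
Leg 2: γ = 2.975; Δt_2 = 2.975 × 2.27 = 6.753 s.
Total: 8.530 + 6.753 s.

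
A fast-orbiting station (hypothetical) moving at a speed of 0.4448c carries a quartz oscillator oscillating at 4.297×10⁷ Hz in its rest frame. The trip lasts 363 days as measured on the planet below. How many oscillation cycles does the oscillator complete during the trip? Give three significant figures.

γ = 1/√(1 − 0.4448²) = 1/√0.8022 = 1.117
The oscillator's own cycle count is N = f × τ where τ is the proper time aboard the station. τ = Δt/γ = 363/1.117 = 325.1 days = 2.809×10⁷ s.
N = 4.297×10⁷ × 2.809×10⁷ = 1.207×10¹⁵.

N = 1.21×10¹⁵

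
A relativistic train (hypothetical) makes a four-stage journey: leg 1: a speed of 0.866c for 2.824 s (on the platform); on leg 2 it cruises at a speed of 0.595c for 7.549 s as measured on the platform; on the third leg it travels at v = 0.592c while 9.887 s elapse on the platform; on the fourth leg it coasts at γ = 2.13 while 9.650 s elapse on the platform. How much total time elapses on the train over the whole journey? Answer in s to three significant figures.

Leg 1: γ = 1/√(1 − 0.866²) = 1/√0.2500 = 2.000; τ_1 = 2.824/2.000 = 1.412 s.
Leg 2: γ = 1/√(1 − 0.595²) = 1/√0.6460 = 1.244; τ_2 = 7.549/1.244 = 6.067 s.
Leg 3: γ = 1/√(1 − 0.592²) = 1/√0.6495 = 1.241; τ_3 = 9.887/1.241 = 7.968 s.
Leg 4: γ = 2.13; τ_4 = 9.650/2.130 = 4.531 s.
Total: 1.412 + 6.067 + 7.968 + 4.531 s.

τ = 20.0 s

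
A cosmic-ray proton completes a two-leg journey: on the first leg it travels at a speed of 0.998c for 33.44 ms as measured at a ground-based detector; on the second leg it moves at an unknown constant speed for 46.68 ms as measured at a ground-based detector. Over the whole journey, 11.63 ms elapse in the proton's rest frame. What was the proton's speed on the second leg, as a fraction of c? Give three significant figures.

Leg 1: γ = 1/√(1 − 0.998²) = 1/√0.003996 = 15.82; τ_1 = 33.44/15.82 = 2.114 ms.
Leg 2: speed unknown; τ_2 = 46.68/γ_2.
Total proper time: 2.114 + τ_2 = 11.63, so τ_2 = 11.63 − 2.114 = 9.516 ms.
γ_2 = 46.68/9.516 = 4.905; β = √(1 − 1/γ²) = √0.9584.

β = 0.979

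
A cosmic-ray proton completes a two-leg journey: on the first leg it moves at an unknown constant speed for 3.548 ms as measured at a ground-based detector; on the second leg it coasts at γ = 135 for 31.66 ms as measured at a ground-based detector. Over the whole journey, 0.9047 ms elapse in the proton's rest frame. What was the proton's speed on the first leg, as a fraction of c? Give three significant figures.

β = 0.982

Leg 1: speed unknown; τ_1 = 3.548/γ_1.
Leg 2: γ = 135; τ_2 = 31.66/135.0 = 0.2345 ms.
Total proper time: τ_1 + 0.2345 = 0.9047, so τ_1 = 0.9047 − 0.2345 = 0.6702 ms.
γ_1 = 3.548/0.6702 = 5.294; β = √(1 − 1/γ²) = √0.9643.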